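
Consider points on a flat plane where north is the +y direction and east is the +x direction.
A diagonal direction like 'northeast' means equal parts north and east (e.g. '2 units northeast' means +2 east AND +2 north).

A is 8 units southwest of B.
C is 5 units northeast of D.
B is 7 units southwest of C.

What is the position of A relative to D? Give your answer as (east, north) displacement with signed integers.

Place D at the origin (east=0, north=0).
  C is 5 units northeast of D: delta (east=+5, north=+5); C at (east=5, north=5).
  B is 7 units southwest of C: delta (east=-7, north=-7); B at (east=-2, north=-2).
  A is 8 units southwest of B: delta (east=-8, north=-8); A at (east=-10, north=-10).
Therefore A relative to D: (east=-10, north=-10).

Answer: A is at (east=-10, north=-10) relative to D.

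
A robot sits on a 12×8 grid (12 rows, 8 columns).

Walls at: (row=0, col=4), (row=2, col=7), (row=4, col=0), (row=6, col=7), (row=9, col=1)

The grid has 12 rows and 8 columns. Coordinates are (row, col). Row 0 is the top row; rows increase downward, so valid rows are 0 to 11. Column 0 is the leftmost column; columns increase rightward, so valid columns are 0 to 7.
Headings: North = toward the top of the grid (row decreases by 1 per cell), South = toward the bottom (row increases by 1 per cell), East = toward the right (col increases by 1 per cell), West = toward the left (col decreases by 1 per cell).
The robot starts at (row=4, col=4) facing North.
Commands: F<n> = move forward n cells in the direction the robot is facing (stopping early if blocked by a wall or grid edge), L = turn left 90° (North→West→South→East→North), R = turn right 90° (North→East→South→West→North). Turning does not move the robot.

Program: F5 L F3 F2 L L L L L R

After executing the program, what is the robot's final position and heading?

Answer: Final position: (row=1, col=0), facing West

Derivation:
Start: (row=4, col=4), facing North
  F5: move forward 3/5 (blocked), now at (row=1, col=4)
  L: turn left, now facing West
  F3: move forward 3, now at (row=1, col=1)
  F2: move forward 1/2 (blocked), now at (row=1, col=0)
  L: turn left, now facing South
  L: turn left, now facing East
  L: turn left, now facing North
  L: turn left, now facing West
  L: turn left, now facing South
  R: turn right, now facing West
Final: (row=1, col=0), facing West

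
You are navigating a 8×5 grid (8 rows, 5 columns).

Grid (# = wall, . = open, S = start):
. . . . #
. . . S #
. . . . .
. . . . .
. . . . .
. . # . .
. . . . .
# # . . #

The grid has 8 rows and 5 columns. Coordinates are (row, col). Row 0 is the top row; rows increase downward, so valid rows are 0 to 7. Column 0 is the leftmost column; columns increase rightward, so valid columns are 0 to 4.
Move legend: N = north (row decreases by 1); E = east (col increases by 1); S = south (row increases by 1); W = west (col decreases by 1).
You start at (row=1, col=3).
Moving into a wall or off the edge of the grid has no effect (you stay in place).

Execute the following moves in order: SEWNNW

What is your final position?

Answer: Final position: (row=0, col=2)

Derivation:
Start: (row=1, col=3)
  S (south): (row=1, col=3) -> (row=2, col=3)
  E (east): (row=2, col=3) -> (row=2, col=4)
  W (west): (row=2, col=4) -> (row=2, col=3)
  N (north): (row=2, col=3) -> (row=1, col=3)
  N (north): (row=1, col=3) -> (row=0, col=3)
  W (west): (row=0, col=3) -> (row=0, col=2)
Final: (row=0, col=2)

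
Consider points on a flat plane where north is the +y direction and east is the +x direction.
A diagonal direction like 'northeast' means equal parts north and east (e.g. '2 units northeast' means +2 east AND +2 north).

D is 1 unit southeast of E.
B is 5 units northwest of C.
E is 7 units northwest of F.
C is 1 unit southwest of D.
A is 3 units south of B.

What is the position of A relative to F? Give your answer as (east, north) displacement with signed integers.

Answer: A is at (east=-12, north=7) relative to F.

Derivation:
Place F at the origin (east=0, north=0).
  E is 7 units northwest of F: delta (east=-7, north=+7); E at (east=-7, north=7).
  D is 1 unit southeast of E: delta (east=+1, north=-1); D at (east=-6, north=6).
  C is 1 unit southwest of D: delta (east=-1, north=-1); C at (east=-7, north=5).
  B is 5 units northwest of C: delta (east=-5, north=+5); B at (east=-12, north=10).
  A is 3 units south of B: delta (east=+0, north=-3); A at (east=-12, north=7).
Therefore A relative to F: (east=-12, north=7).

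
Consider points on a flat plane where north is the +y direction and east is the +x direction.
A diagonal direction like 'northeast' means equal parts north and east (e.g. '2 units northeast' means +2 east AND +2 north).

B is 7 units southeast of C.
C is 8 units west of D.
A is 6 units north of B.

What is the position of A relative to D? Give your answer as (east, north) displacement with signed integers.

Answer: A is at (east=-1, north=-1) relative to D.

Derivation:
Place D at the origin (east=0, north=0).
  C is 8 units west of D: delta (east=-8, north=+0); C at (east=-8, north=0).
  B is 7 units southeast of C: delta (east=+7, north=-7); B at (east=-1, north=-7).
  A is 6 units north of B: delta (east=+0, north=+6); A at (east=-1, north=-1).
Therefore A relative to D: (east=-1, north=-1).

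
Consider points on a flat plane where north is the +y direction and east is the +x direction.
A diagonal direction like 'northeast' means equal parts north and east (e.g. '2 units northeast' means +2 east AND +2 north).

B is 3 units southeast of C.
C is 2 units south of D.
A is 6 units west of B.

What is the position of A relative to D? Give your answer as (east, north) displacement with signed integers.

Answer: A is at (east=-3, north=-5) relative to D.

Derivation:
Place D at the origin (east=0, north=0).
  C is 2 units south of D: delta (east=+0, north=-2); C at (east=0, north=-2).
  B is 3 units southeast of C: delta (east=+3, north=-3); B at (east=3, north=-5).
  A is 6 units west of B: delta (east=-6, north=+0); A at (east=-3, north=-5).
Therefore A relative to D: (east=-3, north=-5).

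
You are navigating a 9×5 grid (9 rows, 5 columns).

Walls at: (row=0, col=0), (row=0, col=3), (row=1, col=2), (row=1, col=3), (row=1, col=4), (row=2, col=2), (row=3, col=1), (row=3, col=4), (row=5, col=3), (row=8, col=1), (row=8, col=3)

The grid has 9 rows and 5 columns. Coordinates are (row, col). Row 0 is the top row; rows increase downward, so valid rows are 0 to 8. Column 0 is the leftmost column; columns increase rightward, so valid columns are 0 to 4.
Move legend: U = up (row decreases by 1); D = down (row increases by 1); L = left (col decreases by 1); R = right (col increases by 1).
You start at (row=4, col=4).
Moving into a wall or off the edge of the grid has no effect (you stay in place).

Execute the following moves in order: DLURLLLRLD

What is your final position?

Start: (row=4, col=4)
  D (down): (row=4, col=4) -> (row=5, col=4)
  L (left): blocked, stay at (row=5, col=4)
  U (up): (row=5, col=4) -> (row=4, col=4)
  R (right): blocked, stay at (row=4, col=4)
  L (left): (row=4, col=4) -> (row=4, col=3)
  L (left): (row=4, col=3) -> (row=4, col=2)
  L (left): (row=4, col=2) -> (row=4, col=1)
  R (right): (row=4, col=1) -> (row=4, col=2)
  L (left): (row=4, col=2) -> (row=4, col=1)
  D (down): (row=4, col=1) -> (row=5, col=1)
Final: (row=5, col=1)

Answer: Final position: (row=5, col=1)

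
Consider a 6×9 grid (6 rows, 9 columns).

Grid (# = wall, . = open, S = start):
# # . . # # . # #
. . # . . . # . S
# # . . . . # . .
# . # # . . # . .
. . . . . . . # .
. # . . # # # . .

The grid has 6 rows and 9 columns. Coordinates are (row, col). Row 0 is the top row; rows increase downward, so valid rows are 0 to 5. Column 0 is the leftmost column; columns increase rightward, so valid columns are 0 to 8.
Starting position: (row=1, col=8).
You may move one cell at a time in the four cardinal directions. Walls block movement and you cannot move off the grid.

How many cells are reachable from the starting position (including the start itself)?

Answer: Reachable cells: 9

Derivation:
BFS flood-fill from (row=1, col=8):
  Distance 0: (row=1, col=8)
  Distance 1: (row=1, col=7), (row=2, col=8)
  Distance 2: (row=2, col=7), (row=3, col=8)
  Distance 3: (row=3, col=7), (row=4, col=8)
  Distance 4: (row=5, col=8)
  Distance 5: (row=5, col=7)
Total reachable: 9 (grid has 34 open cells total)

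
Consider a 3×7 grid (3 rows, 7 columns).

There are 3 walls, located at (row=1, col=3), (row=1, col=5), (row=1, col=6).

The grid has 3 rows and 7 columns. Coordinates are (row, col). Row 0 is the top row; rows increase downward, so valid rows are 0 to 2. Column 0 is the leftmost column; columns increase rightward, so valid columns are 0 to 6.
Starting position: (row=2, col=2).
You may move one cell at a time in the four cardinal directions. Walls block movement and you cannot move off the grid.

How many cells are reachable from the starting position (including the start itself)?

Answer: Reachable cells: 18

Derivation:
BFS flood-fill from (row=2, col=2):
  Distance 0: (row=2, col=2)
  Distance 1: (row=1, col=2), (row=2, col=1), (row=2, col=3)
  Distance 2: (row=0, col=2), (row=1, col=1), (row=2, col=0), (row=2, col=4)
  Distance 3: (row=0, col=1), (row=0, col=3), (row=1, col=0), (row=1, col=4), (row=2, col=5)
  Distance 4: (row=0, col=0), (row=0, col=4), (row=2, col=6)
  Distance 5: (row=0, col=5)
  Distance 6: (row=0, col=6)
Total reachable: 18 (grid has 18 open cells total)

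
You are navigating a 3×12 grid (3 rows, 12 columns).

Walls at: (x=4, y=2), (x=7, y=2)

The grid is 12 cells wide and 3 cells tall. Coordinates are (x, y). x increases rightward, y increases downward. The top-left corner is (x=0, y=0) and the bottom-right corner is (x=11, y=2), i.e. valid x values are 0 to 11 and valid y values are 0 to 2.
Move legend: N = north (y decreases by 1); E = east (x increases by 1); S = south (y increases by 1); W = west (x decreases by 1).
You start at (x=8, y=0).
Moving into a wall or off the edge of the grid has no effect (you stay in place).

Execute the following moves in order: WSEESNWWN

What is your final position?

Answer: Final position: (x=7, y=0)

Derivation:
Start: (x=8, y=0)
  W (west): (x=8, y=0) -> (x=7, y=0)
  S (south): (x=7, y=0) -> (x=7, y=1)
  E (east): (x=7, y=1) -> (x=8, y=1)
  E (east): (x=8, y=1) -> (x=9, y=1)
  S (south): (x=9, y=1) -> (x=9, y=2)
  N (north): (x=9, y=2) -> (x=9, y=1)
  W (west): (x=9, y=1) -> (x=8, y=1)
  W (west): (x=8, y=1) -> (x=7, y=1)
  N (north): (x=7, y=1) -> (x=7, y=0)
Final: (x=7, y=0)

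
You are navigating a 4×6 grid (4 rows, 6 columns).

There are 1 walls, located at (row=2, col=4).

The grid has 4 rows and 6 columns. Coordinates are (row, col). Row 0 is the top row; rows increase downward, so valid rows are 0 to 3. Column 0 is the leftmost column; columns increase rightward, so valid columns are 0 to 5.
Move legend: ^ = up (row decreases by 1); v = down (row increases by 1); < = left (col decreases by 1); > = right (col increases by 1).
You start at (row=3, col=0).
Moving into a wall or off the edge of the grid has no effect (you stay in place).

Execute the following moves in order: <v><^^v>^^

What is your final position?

Answer: Final position: (row=0, col=1)

Derivation:
Start: (row=3, col=0)
  < (left): blocked, stay at (row=3, col=0)
  v (down): blocked, stay at (row=3, col=0)
  > (right): (row=3, col=0) -> (row=3, col=1)
  < (left): (row=3, col=1) -> (row=3, col=0)
  ^ (up): (row=3, col=0) -> (row=2, col=0)
  ^ (up): (row=2, col=0) -> (row=1, col=0)
  v (down): (row=1, col=0) -> (row=2, col=0)
  > (right): (row=2, col=0) -> (row=2, col=1)
  ^ (up): (row=2, col=1) -> (row=1, col=1)
  ^ (up): (row=1, col=1) -> (row=0, col=1)
Final: (row=0, col=1)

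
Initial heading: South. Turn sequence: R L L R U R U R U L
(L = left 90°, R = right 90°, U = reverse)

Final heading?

Answer: Final heading: East

Derivation:
Start: South
  R (right (90° clockwise)) -> West
  L (left (90° counter-clockwise)) -> South
  L (left (90° counter-clockwise)) -> East
  R (right (90° clockwise)) -> South
  U (U-turn (180°)) -> North
  R (right (90° clockwise)) -> East
  U (U-turn (180°)) -> West
  R (right (90° clockwise)) -> North
  U (U-turn (180°)) -> South
  L (left (90° counter-clockwise)) -> East
Final: East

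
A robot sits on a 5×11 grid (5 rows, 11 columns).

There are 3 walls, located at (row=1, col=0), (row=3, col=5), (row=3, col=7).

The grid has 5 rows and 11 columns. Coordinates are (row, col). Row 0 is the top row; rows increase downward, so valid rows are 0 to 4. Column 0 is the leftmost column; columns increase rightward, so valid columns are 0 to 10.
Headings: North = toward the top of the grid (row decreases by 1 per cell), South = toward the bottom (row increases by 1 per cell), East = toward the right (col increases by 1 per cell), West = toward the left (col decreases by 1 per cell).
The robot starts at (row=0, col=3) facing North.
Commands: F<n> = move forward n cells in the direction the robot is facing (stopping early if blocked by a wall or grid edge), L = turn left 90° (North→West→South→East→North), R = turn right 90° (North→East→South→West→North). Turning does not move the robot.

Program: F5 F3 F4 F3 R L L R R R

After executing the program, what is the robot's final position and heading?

Start: (row=0, col=3), facing North
  F5: move forward 0/5 (blocked), now at (row=0, col=3)
  F3: move forward 0/3 (blocked), now at (row=0, col=3)
  F4: move forward 0/4 (blocked), now at (row=0, col=3)
  F3: move forward 0/3 (blocked), now at (row=0, col=3)
  R: turn right, now facing East
  L: turn left, now facing North
  L: turn left, now facing West
  R: turn right, now facing North
  R: turn right, now facing East
  R: turn right, now facing South
Final: (row=0, col=3), facing South

Answer: Final position: (row=0, col=3), facing South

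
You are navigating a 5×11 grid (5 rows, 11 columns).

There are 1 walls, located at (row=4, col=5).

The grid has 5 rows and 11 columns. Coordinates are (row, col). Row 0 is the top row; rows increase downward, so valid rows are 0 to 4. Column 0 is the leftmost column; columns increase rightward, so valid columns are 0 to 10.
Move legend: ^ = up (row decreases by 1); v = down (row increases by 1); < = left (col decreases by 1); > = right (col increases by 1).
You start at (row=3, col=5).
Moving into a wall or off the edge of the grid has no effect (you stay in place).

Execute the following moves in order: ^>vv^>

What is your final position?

Answer: Final position: (row=3, col=7)

Derivation:
Start: (row=3, col=5)
  ^ (up): (row=3, col=5) -> (row=2, col=5)
  > (right): (row=2, col=5) -> (row=2, col=6)
  v (down): (row=2, col=6) -> (row=3, col=6)
  v (down): (row=3, col=6) -> (row=4, col=6)
  ^ (up): (row=4, col=6) -> (row=3, col=6)
  > (right): (row=3, col=6) -> (row=3, col=7)
Final: (row=3, col=7)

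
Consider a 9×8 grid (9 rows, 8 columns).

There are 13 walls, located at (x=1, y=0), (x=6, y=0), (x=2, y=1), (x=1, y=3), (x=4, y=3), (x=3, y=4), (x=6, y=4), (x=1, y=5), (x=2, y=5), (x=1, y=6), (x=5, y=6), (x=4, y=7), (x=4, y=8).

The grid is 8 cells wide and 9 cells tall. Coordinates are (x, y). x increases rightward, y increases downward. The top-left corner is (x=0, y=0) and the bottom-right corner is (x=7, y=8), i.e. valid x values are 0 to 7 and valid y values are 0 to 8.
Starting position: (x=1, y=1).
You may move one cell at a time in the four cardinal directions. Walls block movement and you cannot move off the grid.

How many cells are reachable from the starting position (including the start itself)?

BFS flood-fill from (x=1, y=1):
  Distance 0: (x=1, y=1)
  Distance 1: (x=0, y=1), (x=1, y=2)
  Distance 2: (x=0, y=0), (x=0, y=2), (x=2, y=2)
  Distance 3: (x=3, y=2), (x=0, y=3), (x=2, y=3)
  Distance 4: (x=3, y=1), (x=4, y=2), (x=3, y=3), (x=0, y=4), (x=2, y=4)
  Distance 5: (x=3, y=0), (x=4, y=1), (x=5, y=2), (x=1, y=4), (x=0, y=5)
  Distance 6: (x=2, y=0), (x=4, y=0), (x=5, y=1), (x=6, y=2), (x=5, y=3), (x=0, y=6)
  Distance 7: (x=5, y=0), (x=6, y=1), (x=7, y=2), (x=6, y=3), (x=5, y=4), (x=0, y=7)
  Distance 8: (x=7, y=1), (x=7, y=3), (x=4, y=4), (x=5, y=5), (x=1, y=7), (x=0, y=8)
  Distance 9: (x=7, y=0), (x=7, y=4), (x=4, y=5), (x=6, y=5), (x=2, y=7), (x=1, y=8)
  Distance 10: (x=3, y=5), (x=7, y=5), (x=2, y=6), (x=4, y=6), (x=6, y=6), (x=3, y=7), (x=2, y=8)
  Distance 11: (x=3, y=6), (x=7, y=6), (x=6, y=7), (x=3, y=8)
  Distance 12: (x=5, y=7), (x=7, y=7), (x=6, y=8)
  Distance 13: (x=5, y=8), (x=7, y=8)
Total reachable: 59 (grid has 59 open cells total)

Answer: Reachable cells: 59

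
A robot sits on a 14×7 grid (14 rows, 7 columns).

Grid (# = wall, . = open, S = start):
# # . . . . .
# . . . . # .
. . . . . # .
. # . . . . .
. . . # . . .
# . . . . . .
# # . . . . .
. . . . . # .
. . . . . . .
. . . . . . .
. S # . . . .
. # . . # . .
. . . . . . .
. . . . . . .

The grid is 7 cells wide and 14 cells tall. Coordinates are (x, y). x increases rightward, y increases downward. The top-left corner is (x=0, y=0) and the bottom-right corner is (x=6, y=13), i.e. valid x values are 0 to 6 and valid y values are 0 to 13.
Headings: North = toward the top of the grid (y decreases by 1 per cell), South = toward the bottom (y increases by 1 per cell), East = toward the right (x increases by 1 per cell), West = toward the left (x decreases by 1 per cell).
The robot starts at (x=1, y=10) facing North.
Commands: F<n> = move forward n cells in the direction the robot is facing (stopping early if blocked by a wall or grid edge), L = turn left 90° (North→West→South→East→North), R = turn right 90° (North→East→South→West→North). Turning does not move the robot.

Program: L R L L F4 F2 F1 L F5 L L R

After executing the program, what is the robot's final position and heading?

Start: (x=1, y=10), facing North
  L: turn left, now facing West
  R: turn right, now facing North
  L: turn left, now facing West
  L: turn left, now facing South
  F4: move forward 0/4 (blocked), now at (x=1, y=10)
  F2: move forward 0/2 (blocked), now at (x=1, y=10)
  F1: move forward 0/1 (blocked), now at (x=1, y=10)
  L: turn left, now facing East
  F5: move forward 0/5 (blocked), now at (x=1, y=10)
  L: turn left, now facing North
  L: turn left, now facing West
  R: turn right, now facing North
Final: (x=1, y=10), facing North

Answer: Final position: (x=1, y=10), facing North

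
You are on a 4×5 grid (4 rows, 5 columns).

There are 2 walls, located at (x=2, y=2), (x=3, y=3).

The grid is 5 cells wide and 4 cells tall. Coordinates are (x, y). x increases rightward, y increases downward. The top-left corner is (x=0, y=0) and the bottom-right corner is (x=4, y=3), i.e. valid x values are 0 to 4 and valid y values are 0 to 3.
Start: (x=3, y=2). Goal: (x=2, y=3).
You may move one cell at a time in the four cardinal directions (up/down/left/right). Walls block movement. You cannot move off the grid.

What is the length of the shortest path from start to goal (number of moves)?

BFS from (x=3, y=2) until reaching (x=2, y=3):
  Distance 0: (x=3, y=2)
  Distance 1: (x=3, y=1), (x=4, y=2)
  Distance 2: (x=3, y=0), (x=2, y=1), (x=4, y=1), (x=4, y=3)
  Distance 3: (x=2, y=0), (x=4, y=0), (x=1, y=1)
  Distance 4: (x=1, y=0), (x=0, y=1), (x=1, y=2)
  Distance 5: (x=0, y=0), (x=0, y=2), (x=1, y=3)
  Distance 6: (x=0, y=3), (x=2, y=3)  <- goal reached here
One shortest path (6 moves): (x=3, y=2) -> (x=3, y=1) -> (x=2, y=1) -> (x=1, y=1) -> (x=1, y=2) -> (x=1, y=3) -> (x=2, y=3)

Answer: Shortest path length: 6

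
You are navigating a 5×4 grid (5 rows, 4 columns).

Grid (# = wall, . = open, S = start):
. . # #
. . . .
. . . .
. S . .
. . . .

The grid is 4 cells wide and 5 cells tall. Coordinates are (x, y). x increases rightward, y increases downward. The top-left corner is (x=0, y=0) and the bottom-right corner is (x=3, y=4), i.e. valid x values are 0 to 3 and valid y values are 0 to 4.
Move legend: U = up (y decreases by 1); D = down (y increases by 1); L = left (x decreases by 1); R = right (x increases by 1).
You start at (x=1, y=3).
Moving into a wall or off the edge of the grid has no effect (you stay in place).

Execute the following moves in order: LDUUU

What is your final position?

Start: (x=1, y=3)
  L (left): (x=1, y=3) -> (x=0, y=3)
  D (down): (x=0, y=3) -> (x=0, y=4)
  U (up): (x=0, y=4) -> (x=0, y=3)
  U (up): (x=0, y=3) -> (x=0, y=2)
  U (up): (x=0, y=2) -> (x=0, y=1)
Final: (x=0, y=1)

Answer: Final position: (x=0, y=1)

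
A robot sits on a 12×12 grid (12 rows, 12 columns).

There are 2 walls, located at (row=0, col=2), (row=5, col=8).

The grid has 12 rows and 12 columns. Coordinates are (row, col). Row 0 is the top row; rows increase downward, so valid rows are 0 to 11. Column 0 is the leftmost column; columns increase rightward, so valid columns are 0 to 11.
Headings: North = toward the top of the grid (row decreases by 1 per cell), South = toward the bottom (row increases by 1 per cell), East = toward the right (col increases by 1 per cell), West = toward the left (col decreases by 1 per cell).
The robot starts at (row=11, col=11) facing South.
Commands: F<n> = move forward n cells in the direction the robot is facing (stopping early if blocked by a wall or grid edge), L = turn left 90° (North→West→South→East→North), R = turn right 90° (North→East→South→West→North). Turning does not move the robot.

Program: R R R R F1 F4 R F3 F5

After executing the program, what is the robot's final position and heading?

Start: (row=11, col=11), facing South
  R: turn right, now facing West
  R: turn right, now facing North
  R: turn right, now facing East
  R: turn right, now facing South
  F1: move forward 0/1 (blocked), now at (row=11, col=11)
  F4: move forward 0/4 (blocked), now at (row=11, col=11)
  R: turn right, now facing West
  F3: move forward 3, now at (row=11, col=8)
  F5: move forward 5, now at (row=11, col=3)
Final: (row=11, col=3), facing West

Answer: Final position: (row=11, col=3), facing West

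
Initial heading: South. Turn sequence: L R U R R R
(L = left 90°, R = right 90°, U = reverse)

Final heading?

Start: South
  L (left (90° counter-clockwise)) -> East
  R (right (90° clockwise)) -> South
  U (U-turn (180°)) -> North
  R (right (90° clockwise)) -> East
  R (right (90° clockwise)) -> South
  R (right (90° clockwise)) -> West
Final: West

Answer: Final heading: West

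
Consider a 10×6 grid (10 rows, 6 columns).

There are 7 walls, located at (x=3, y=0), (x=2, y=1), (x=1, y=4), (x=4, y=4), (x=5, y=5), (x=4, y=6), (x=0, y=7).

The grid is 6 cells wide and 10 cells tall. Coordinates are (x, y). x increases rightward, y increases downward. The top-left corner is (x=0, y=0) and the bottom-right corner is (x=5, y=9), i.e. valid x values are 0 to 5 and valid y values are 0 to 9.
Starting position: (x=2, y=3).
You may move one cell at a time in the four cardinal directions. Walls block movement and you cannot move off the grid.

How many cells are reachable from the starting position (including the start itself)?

Answer: Reachable cells: 53

Derivation:
BFS flood-fill from (x=2, y=3):
  Distance 0: (x=2, y=3)
  Distance 1: (x=2, y=2), (x=1, y=3), (x=3, y=3), (x=2, y=4)
  Distance 2: (x=1, y=2), (x=3, y=2), (x=0, y=3), (x=4, y=3), (x=3, y=4), (x=2, y=5)
  Distance 3: (x=1, y=1), (x=3, y=1), (x=0, y=2), (x=4, y=2), (x=5, y=3), (x=0, y=4), (x=1, y=5), (x=3, y=5), (x=2, y=6)
  Distance 4: (x=1, y=0), (x=0, y=1), (x=4, y=1), (x=5, y=2), (x=5, y=4), (x=0, y=5), (x=4, y=5), (x=1, y=6), (x=3, y=6), (x=2, y=7)
  Distance 5: (x=0, y=0), (x=2, y=0), (x=4, y=0), (x=5, y=1), (x=0, y=6), (x=1, y=7), (x=3, y=7), (x=2, y=8)
  Distance 6: (x=5, y=0), (x=4, y=7), (x=1, y=8), (x=3, y=8), (x=2, y=9)
  Distance 7: (x=5, y=7), (x=0, y=8), (x=4, y=8), (x=1, y=9), (x=3, y=9)
  Distance 8: (x=5, y=6), (x=5, y=8), (x=0, y=9), (x=4, y=9)
  Distance 9: (x=5, y=9)
Total reachable: 53 (grid has 53 open cells total)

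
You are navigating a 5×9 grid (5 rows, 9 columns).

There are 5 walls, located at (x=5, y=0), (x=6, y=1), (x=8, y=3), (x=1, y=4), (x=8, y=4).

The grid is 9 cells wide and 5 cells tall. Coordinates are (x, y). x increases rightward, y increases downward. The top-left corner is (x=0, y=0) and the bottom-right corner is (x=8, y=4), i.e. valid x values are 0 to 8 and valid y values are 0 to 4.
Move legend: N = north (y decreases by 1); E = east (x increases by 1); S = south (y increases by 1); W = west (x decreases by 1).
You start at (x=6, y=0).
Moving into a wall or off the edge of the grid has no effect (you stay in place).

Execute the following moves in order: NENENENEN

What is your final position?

Answer: Final position: (x=8, y=0)

Derivation:
Start: (x=6, y=0)
  N (north): blocked, stay at (x=6, y=0)
  E (east): (x=6, y=0) -> (x=7, y=0)
  N (north): blocked, stay at (x=7, y=0)
  E (east): (x=7, y=0) -> (x=8, y=0)
  N (north): blocked, stay at (x=8, y=0)
  E (east): blocked, stay at (x=8, y=0)
  N (north): blocked, stay at (x=8, y=0)
  E (east): blocked, stay at (x=8, y=0)
  N (north): blocked, stay at (x=8, y=0)
Final: (x=8, y=0)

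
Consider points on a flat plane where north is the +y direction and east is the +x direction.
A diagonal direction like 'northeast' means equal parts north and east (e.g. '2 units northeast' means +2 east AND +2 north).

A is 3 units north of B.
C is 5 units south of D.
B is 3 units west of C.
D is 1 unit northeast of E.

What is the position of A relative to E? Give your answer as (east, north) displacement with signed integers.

Answer: A is at (east=-2, north=-1) relative to E.

Derivation:
Place E at the origin (east=0, north=0).
  D is 1 unit northeast of E: delta (east=+1, north=+1); D at (east=1, north=1).
  C is 5 units south of D: delta (east=+0, north=-5); C at (east=1, north=-4).
  B is 3 units west of C: delta (east=-3, north=+0); B at (east=-2, north=-4).
  A is 3 units north of B: delta (east=+0, north=+3); A at (east=-2, north=-1).
Therefore A relative to E: (east=-2, north=-1).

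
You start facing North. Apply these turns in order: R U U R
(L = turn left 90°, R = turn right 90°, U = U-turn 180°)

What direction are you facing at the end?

Start: North
  R (right (90° clockwise)) -> East
  U (U-turn (180°)) -> West
  U (U-turn (180°)) -> East
  R (right (90° clockwise)) -> South
Final: South

Answer: Final heading: South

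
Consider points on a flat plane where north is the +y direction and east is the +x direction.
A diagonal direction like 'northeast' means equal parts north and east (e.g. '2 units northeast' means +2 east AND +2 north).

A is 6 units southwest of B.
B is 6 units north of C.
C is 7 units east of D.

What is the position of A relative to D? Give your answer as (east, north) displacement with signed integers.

Answer: A is at (east=1, north=0) relative to D.

Derivation:
Place D at the origin (east=0, north=0).
  C is 7 units east of D: delta (east=+7, north=+0); C at (east=7, north=0).
  B is 6 units north of C: delta (east=+0, north=+6); B at (east=7, north=6).
  A is 6 units southwest of B: delta (east=-6, north=-6); A at (east=1, north=0).
Therefore A relative to D: (east=1, north=0).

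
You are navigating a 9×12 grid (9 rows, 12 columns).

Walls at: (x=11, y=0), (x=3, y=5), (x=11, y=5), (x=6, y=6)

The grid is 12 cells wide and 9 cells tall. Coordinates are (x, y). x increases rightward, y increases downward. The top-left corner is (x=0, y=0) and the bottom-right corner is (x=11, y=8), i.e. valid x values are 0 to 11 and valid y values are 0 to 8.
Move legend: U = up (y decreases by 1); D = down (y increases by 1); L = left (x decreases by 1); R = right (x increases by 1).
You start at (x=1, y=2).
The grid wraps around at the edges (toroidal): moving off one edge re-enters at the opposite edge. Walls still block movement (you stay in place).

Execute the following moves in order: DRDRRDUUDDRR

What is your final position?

Answer: Final position: (x=6, y=5)

Derivation:
Start: (x=1, y=2)
  D (down): (x=1, y=2) -> (x=1, y=3)
  R (right): (x=1, y=3) -> (x=2, y=3)
  D (down): (x=2, y=3) -> (x=2, y=4)
  R (right): (x=2, y=4) -> (x=3, y=4)
  R (right): (x=3, y=4) -> (x=4, y=4)
  D (down): (x=4, y=4) -> (x=4, y=5)
  U (up): (x=4, y=5) -> (x=4, y=4)
  U (up): (x=4, y=4) -> (x=4, y=3)
  D (down): (x=4, y=3) -> (x=4, y=4)
  D (down): (x=4, y=4) -> (x=4, y=5)
  R (right): (x=4, y=5) -> (x=5, y=5)
  R (right): (x=5, y=5) -> (x=6, y=5)
Final: (x=6, y=5)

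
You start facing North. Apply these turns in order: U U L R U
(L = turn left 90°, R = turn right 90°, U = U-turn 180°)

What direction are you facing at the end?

Start: North
  U (U-turn (180°)) -> South
  U (U-turn (180°)) -> North
  L (left (90° counter-clockwise)) -> West
  R (right (90° clockwise)) -> North
  U (U-turn (180°)) -> South
Final: South

Answer: Final heading: South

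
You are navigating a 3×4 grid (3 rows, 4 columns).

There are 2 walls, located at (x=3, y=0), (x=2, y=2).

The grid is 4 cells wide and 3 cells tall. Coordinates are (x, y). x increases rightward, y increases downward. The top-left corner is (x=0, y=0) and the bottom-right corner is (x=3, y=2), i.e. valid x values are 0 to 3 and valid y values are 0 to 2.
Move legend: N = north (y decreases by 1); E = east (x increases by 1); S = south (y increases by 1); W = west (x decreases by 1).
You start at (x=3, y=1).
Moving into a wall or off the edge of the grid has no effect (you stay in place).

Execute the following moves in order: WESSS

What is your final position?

Answer: Final position: (x=3, y=2)

Derivation:
Start: (x=3, y=1)
  W (west): (x=3, y=1) -> (x=2, y=1)
  E (east): (x=2, y=1) -> (x=3, y=1)
  S (south): (x=3, y=1) -> (x=3, y=2)
  S (south): blocked, stay at (x=3, y=2)
  S (south): blocked, stay at (x=3, y=2)
Final: (x=3, y=2)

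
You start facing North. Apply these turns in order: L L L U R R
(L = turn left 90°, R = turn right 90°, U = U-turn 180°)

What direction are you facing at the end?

Start: North
  L (left (90° counter-clockwise)) -> West
  L (left (90° counter-clockwise)) -> South
  L (left (90° counter-clockwise)) -> East
  U (U-turn (180°)) -> West
  R (right (90° clockwise)) -> North
  R (right (90° clockwise)) -> East
Final: East

Answer: Final heading: East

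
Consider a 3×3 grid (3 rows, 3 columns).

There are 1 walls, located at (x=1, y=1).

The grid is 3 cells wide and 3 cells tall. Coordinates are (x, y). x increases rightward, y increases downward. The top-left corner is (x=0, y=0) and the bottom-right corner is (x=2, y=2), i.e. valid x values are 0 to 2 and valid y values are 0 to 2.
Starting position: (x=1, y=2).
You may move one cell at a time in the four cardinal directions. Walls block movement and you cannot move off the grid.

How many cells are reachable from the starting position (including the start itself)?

Answer: Reachable cells: 8

Derivation:
BFS flood-fill from (x=1, y=2):
  Distance 0: (x=1, y=2)
  Distance 1: (x=0, y=2), (x=2, y=2)
  Distance 2: (x=0, y=1), (x=2, y=1)
  Distance 3: (x=0, y=0), (x=2, y=0)
  Distance 4: (x=1, y=0)
Total reachable: 8 (grid has 8 open cells total)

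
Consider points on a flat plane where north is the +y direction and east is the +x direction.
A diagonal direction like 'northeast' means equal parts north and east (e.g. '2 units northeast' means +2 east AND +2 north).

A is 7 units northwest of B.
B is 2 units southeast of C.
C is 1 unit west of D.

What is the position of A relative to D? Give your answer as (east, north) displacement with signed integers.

Place D at the origin (east=0, north=0).
  C is 1 unit west of D: delta (east=-1, north=+0); C at (east=-1, north=0).
  B is 2 units southeast of C: delta (east=+2, north=-2); B at (east=1, north=-2).
  A is 7 units northwest of B: delta (east=-7, north=+7); A at (east=-6, north=5).
Therefore A relative to D: (east=-6, north=5).

Answer: A is at (east=-6, north=5) relative to D.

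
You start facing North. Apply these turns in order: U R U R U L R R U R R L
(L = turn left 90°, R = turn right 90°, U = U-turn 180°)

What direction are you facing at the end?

Answer: Final heading: North

Derivation:
Start: North
  U (U-turn (180°)) -> South
  R (right (90° clockwise)) -> West
  U (U-turn (180°)) -> East
  R (right (90° clockwise)) -> South
  U (U-turn (180°)) -> North
  L (left (90° counter-clockwise)) -> West
  R (right (90° clockwise)) -> North
  R (right (90° clockwise)) -> East
  U (U-turn (180°)) -> West
  R (right (90° clockwise)) -> North
  R (right (90° clockwise)) -> East
  L (left (90° counter-clockwise)) -> North
Final: North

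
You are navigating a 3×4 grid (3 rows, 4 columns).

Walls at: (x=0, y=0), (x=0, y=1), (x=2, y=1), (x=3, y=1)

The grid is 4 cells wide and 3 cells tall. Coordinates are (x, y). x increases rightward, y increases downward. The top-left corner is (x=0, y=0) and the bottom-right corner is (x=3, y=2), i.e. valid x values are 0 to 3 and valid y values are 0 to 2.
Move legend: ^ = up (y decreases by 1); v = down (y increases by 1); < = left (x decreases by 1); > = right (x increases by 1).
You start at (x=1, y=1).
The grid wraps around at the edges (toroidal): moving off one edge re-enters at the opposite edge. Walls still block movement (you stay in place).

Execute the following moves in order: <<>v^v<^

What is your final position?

Start: (x=1, y=1)
  < (left): blocked, stay at (x=1, y=1)
  < (left): blocked, stay at (x=1, y=1)
  > (right): blocked, stay at (x=1, y=1)
  v (down): (x=1, y=1) -> (x=1, y=2)
  ^ (up): (x=1, y=2) -> (x=1, y=1)
  v (down): (x=1, y=1) -> (x=1, y=2)
  < (left): (x=1, y=2) -> (x=0, y=2)
  ^ (up): blocked, stay at (x=0, y=2)
Final: (x=0, y=2)

Answer: Final position: (x=0, y=2)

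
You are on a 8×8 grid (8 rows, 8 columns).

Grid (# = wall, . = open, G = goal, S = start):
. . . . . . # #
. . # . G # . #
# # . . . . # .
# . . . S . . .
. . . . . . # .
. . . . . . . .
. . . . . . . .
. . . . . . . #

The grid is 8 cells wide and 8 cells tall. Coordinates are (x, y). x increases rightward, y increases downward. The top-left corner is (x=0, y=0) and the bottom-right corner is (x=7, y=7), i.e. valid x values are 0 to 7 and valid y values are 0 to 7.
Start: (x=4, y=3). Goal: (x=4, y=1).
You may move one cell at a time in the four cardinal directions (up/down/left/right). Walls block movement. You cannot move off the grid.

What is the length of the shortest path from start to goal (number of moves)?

BFS from (x=4, y=3) until reaching (x=4, y=1):
  Distance 0: (x=4, y=3)
  Distance 1: (x=4, y=2), (x=3, y=3), (x=5, y=3), (x=4, y=4)
  Distance 2: (x=4, y=1), (x=3, y=2), (x=5, y=2), (x=2, y=3), (x=6, y=3), (x=3, y=4), (x=5, y=4), (x=4, y=5)  <- goal reached here
One shortest path (2 moves): (x=4, y=3) -> (x=4, y=2) -> (x=4, y=1)

Answer: Shortest path length: 2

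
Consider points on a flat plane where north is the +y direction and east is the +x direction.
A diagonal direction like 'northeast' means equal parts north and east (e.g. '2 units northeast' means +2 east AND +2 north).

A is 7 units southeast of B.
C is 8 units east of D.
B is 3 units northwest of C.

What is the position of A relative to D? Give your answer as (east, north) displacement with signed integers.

Answer: A is at (east=12, north=-4) relative to D.

Derivation:
Place D at the origin (east=0, north=0).
  C is 8 units east of D: delta (east=+8, north=+0); C at (east=8, north=0).
  B is 3 units northwest of C: delta (east=-3, north=+3); B at (east=5, north=3).
  A is 7 units southeast of B: delta (east=+7, north=-7); A at (east=12, north=-4).
Therefore A relative to D: (east=12, north=-4).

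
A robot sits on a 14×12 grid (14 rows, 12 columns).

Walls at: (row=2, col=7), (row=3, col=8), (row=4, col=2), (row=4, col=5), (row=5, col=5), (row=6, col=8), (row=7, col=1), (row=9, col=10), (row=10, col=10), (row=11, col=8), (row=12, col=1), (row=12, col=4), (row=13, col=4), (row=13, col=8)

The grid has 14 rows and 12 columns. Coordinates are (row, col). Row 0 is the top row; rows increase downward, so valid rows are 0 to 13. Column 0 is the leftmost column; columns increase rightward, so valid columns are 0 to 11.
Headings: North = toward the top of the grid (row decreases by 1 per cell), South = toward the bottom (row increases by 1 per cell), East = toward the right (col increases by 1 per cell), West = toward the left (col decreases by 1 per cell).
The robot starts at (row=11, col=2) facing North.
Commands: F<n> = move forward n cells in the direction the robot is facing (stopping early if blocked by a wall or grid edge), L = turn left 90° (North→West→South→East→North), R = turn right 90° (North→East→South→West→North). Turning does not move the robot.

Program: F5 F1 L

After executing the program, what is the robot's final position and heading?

Start: (row=11, col=2), facing North
  F5: move forward 5, now at (row=6, col=2)
  F1: move forward 1, now at (row=5, col=2)
  L: turn left, now facing West
Final: (row=5, col=2), facing West

Answer: Final position: (row=5, col=2), facing West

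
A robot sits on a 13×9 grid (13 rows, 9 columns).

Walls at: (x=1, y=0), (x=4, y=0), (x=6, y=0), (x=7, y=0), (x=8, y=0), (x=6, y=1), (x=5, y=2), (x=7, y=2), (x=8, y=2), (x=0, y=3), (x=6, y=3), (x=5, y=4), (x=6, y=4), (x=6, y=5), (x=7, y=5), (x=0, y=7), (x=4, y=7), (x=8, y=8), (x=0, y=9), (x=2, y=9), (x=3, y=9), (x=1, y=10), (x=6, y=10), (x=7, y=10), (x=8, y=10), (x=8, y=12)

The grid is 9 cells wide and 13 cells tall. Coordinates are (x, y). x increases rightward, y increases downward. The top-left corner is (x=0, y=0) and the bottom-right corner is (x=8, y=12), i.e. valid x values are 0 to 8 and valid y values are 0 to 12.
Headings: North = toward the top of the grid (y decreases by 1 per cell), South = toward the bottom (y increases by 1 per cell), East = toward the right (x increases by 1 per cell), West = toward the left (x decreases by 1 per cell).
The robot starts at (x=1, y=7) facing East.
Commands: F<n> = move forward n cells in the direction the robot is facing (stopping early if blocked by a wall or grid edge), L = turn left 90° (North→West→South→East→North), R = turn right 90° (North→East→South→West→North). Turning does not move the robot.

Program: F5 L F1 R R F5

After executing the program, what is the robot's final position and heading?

Answer: Final position: (x=3, y=8), facing South

Derivation:
Start: (x=1, y=7), facing East
  F5: move forward 2/5 (blocked), now at (x=3, y=7)
  L: turn left, now facing North
  F1: move forward 1, now at (x=3, y=6)
  R: turn right, now facing East
  R: turn right, now facing South
  F5: move forward 2/5 (blocked), now at (x=3, y=8)
Final: (x=3, y=8), facing South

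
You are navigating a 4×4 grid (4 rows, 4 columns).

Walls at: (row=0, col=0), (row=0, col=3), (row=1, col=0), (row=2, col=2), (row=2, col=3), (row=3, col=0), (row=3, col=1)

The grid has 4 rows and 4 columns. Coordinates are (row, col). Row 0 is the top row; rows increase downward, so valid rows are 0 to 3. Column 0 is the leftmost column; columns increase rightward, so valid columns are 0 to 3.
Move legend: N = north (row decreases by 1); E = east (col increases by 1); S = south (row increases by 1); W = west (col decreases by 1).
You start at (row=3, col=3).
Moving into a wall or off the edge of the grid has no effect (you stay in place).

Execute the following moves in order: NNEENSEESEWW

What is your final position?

Start: (row=3, col=3)
  N (north): blocked, stay at (row=3, col=3)
  N (north): blocked, stay at (row=3, col=3)
  E (east): blocked, stay at (row=3, col=3)
  E (east): blocked, stay at (row=3, col=3)
  N (north): blocked, stay at (row=3, col=3)
  S (south): blocked, stay at (row=3, col=3)
  E (east): blocked, stay at (row=3, col=3)
  E (east): blocked, stay at (row=3, col=3)
  S (south): blocked, stay at (row=3, col=3)
  E (east): blocked, stay at (row=3, col=3)
  W (west): (row=3, col=3) -> (row=3, col=2)
  W (west): blocked, stay at (row=3, col=2)
Final: (row=3, col=2)

Answer: Final position: (row=3, col=2)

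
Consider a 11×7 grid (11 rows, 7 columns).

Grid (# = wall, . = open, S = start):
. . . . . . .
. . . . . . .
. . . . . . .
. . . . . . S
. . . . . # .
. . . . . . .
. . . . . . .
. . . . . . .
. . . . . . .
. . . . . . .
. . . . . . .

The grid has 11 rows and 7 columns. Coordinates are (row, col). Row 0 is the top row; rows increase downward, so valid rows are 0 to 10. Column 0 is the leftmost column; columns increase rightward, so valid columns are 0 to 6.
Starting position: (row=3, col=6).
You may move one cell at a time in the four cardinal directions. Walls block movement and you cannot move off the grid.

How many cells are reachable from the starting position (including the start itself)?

Answer: Reachable cells: 76

Derivation:
BFS flood-fill from (row=3, col=6):
  Distance 0: (row=3, col=6)
  Distance 1: (row=2, col=6), (row=3, col=5), (row=4, col=6)
  Distance 2: (row=1, col=6), (row=2, col=5), (row=3, col=4), (row=5, col=6)
  Distance 3: (row=0, col=6), (row=1, col=5), (row=2, col=4), (row=3, col=3), (row=4, col=4), (row=5, col=5), (row=6, col=6)
  Distance 4: (row=0, col=5), (row=1, col=4), (row=2, col=3), (row=3, col=2), (row=4, col=3), (row=5, col=4), (row=6, col=5), (row=7, col=6)
  Distance 5: (row=0, col=4), (row=1, col=3), (row=2, col=2), (row=3, col=1), (row=4, col=2), (row=5, col=3), (row=6, col=4), (row=7, col=5), (row=8, col=6)
  Distance 6: (row=0, col=3), (row=1, col=2), (row=2, col=1), (row=3, col=0), (row=4, col=1), (row=5, col=2), (row=6, col=3), (row=7, col=4), (row=8, col=5), (row=9, col=6)
  Distance 7: (row=0, col=2), (row=1, col=1), (row=2, col=0), (row=4, col=0), (row=5, col=1), (row=6, col=2), (row=7, col=3), (row=8, col=4), (row=9, col=5), (row=10, col=6)
  Distance 8: (row=0, col=1), (row=1, col=0), (row=5, col=0), (row=6, col=1), (row=7, col=2), (row=8, col=3), (row=9, col=4), (row=10, col=5)
  Distance 9: (row=0, col=0), (row=6, col=0), (row=7, col=1), (row=8, col=2), (row=9, col=3), (row=10, col=4)
  Distance 10: (row=7, col=0), (row=8, col=1), (row=9, col=2), (row=10, col=3)
  Distance 11: (row=8, col=0), (row=9, col=1), (row=10, col=2)
  Distance 12: (row=9, col=0), (row=10, col=1)
  Distance 13: (row=10, col=0)
Total reachable: 76 (grid has 76 open cells total)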